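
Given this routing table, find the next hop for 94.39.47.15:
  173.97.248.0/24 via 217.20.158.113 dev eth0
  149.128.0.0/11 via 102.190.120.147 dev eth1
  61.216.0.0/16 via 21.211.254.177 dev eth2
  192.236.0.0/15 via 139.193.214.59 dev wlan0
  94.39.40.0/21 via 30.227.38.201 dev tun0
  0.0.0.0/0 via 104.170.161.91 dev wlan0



Longest prefix match for 94.39.47.15:
  /24 173.97.248.0: no
  /11 149.128.0.0: no
  /16 61.216.0.0: no
  /15 192.236.0.0: no
  /21 94.39.40.0: MATCH
  /0 0.0.0.0: MATCH
Selected: next-hop 30.227.38.201 via tun0 (matched /21)


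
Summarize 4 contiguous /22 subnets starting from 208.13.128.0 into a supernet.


Original prefix: /22
Number of subnets: 4 = 2^2
New prefix = 22 - 2 = 20
Supernet: 208.13.128.0/20


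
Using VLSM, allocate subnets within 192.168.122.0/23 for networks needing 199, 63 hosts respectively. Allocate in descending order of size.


199 hosts -> /24 (254 usable): 192.168.122.0/24
63 hosts -> /25 (126 usable): 192.168.123.0/25
Allocation: 192.168.122.0/24 (199 hosts, 254 usable); 192.168.123.0/25 (63 hosts, 126 usable)


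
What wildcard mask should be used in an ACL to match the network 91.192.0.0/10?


Subnet mask: 255.192.0.0
Wildcard = 255.255.255.255 - subnet mask
255 - 255 = 0
255 - 192 = 63
255 - 0 = 255
255 - 0 = 255
Wildcard: 0.63.255.255


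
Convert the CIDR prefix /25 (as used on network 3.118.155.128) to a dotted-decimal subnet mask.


/25 means 25 network bits, 7 host bits
Binary: 11111111111111111111111110000000
Mask: 255.255.255.128


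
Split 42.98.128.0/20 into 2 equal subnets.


New prefix = 20 + 1 = 21
Each subnet has 2048 addresses
  42.98.128.0/21
  42.98.136.0/21
Subnets: 42.98.128.0/21, 42.98.136.0/21


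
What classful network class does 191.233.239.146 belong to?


First octet: 191
Binary: 10111111
10xxxxxx -> Class B (128-191)
Class B, default mask 255.255.0.0 (/16)


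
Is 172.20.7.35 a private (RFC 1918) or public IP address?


RFC 1918 private ranges:
  10.0.0.0/8 (10.0.0.0 - 10.255.255.255)
  172.16.0.0/12 (172.16.0.0 - 172.31.255.255)
  192.168.0.0/16 (192.168.0.0 - 192.168.255.255)
Private (in 172.16.0.0/12)


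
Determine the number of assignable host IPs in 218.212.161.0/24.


Host bits = 32 - 24 = 8
Total addresses = 2^8 = 256
Usable = total - 2 (network and broadcast)
Usable hosts: 254


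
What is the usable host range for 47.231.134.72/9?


Network: 47.128.0.0
Broadcast: 47.255.255.255
First usable = network + 1
Last usable = broadcast - 1
Range: 47.128.0.1 to 47.255.255.254


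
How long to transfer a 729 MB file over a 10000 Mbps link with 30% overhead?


Effective throughput = 10000 * (1 - 30/100) = 7000 Mbps
File size in Mb = 729 * 8 = 5832 Mb
Time = 5832 / 7000
Time = 0.8331 seconds


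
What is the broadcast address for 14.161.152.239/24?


Network: 14.161.152.0/24
Host bits = 8
Set all host bits to 1:
Broadcast: 14.161.152.255


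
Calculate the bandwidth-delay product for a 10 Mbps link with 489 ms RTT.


BDP = bandwidth * RTT
= 10 Mbps * 489 ms
= 10 * 1e6 * 489 / 1000 bits
= 4890000 bits
= 611250 bytes
= 596.9238 KB
BDP = 4890000 bits (611250 bytes)


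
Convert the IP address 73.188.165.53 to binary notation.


73 = 01001001
188 = 10111100
165 = 10100101
53 = 00110101
Binary: 01001001.10111100.10100101.00110101


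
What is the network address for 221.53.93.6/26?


IP:   11011101.00110101.01011101.00000110
Mask: 11111111.11111111.11111111.11000000
AND operation:
Net:  11011101.00110101.01011101.00000000
Network: 221.53.93.0/26


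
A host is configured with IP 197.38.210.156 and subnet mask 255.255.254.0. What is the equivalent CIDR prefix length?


Binary: 11111111.11111111.11111110.00000000
Count leading 1s
Prefix: /23


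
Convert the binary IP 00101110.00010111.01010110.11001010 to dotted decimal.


00101110 = 46
00010111 = 23
01010110 = 86
11001010 = 202
IP: 46.23.86.202


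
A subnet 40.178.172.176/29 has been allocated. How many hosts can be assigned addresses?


Host bits = 32 - 29 = 3
Total addresses = 2^3 = 8
Usable = total - 2 (network and broadcast)
Usable hosts: 6


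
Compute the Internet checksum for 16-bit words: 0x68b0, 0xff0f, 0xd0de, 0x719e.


Sum all words (with carry folding):
+ 0x68b0 = 0x68b0
+ 0xff0f = 0x67c0
+ 0xd0de = 0x389f
+ 0x719e = 0xaa3d
One's complement: ~0xaa3d
Checksum = 0x55c2


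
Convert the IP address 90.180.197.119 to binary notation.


90 = 01011010
180 = 10110100
197 = 11000101
119 = 01110111
Binary: 01011010.10110100.11000101.01110111


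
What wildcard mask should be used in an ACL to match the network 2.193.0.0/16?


Subnet mask: 255.255.0.0
Wildcard = 255.255.255.255 - subnet mask
255 - 255 = 0
255 - 255 = 0
255 - 0 = 255
255 - 0 = 255
Wildcard: 0.0.255.255


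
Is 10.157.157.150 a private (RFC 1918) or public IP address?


RFC 1918 private ranges:
  10.0.0.0/8 (10.0.0.0 - 10.255.255.255)
  172.16.0.0/12 (172.16.0.0 - 172.31.255.255)
  192.168.0.0/16 (192.168.0.0 - 192.168.255.255)
Private (in 10.0.0.0/8)


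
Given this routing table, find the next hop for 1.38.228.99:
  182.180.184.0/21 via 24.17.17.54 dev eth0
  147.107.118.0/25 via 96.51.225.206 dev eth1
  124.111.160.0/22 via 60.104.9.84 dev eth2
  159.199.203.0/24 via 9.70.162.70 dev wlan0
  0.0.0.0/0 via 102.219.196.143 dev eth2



Longest prefix match for 1.38.228.99:
  /21 182.180.184.0: no
  /25 147.107.118.0: no
  /22 124.111.160.0: no
  /24 159.199.203.0: no
  /0 0.0.0.0: MATCH
Selected: next-hop 102.219.196.143 via eth2 (matched /0)


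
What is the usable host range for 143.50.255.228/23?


Network: 143.50.254.0
Broadcast: 143.50.255.255
First usable = network + 1
Last usable = broadcast - 1
Range: 143.50.254.1 to 143.50.255.254


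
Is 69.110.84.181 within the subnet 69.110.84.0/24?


Subnet network: 69.110.84.0
Test IP AND mask: 69.110.84.0
Yes, 69.110.84.181 is in 69.110.84.0/24


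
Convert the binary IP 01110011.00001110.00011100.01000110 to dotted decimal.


01110011 = 115
00001110 = 14
00011100 = 28
01000110 = 70
IP: 115.14.28.70


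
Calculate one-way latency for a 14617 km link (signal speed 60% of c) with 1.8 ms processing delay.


Speed = 0.6 * 3e5 km/s = 180000 km/s
Propagation delay = 14617 / 180000 = 0.0812 s = 81.2056 ms
Processing delay = 1.8 ms
Total one-way latency = 83.0056 ms


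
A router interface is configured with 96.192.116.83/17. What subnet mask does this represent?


/17 means 17 network bits, 15 host bits
Binary: 11111111111111111000000000000000
Mask: 255.255.128.0


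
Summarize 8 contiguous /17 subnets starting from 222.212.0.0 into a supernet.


Original prefix: /17
Number of subnets: 8 = 2^3
New prefix = 17 - 3 = 14
Supernet: 222.212.0.0/14


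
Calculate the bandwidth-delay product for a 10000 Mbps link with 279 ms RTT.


BDP = bandwidth * RTT
= 10000 Mbps * 279 ms
= 10000 * 1e6 * 279 / 1000 bits
= 2790000000 bits
= 348750000 bytes
= 340576.1719 KB
BDP = 2790000000 bits (348750000 bytes)


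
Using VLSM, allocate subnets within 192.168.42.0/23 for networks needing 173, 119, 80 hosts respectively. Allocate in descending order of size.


173 hosts -> /24 (254 usable): 192.168.42.0/24
119 hosts -> /25 (126 usable): 192.168.43.0/25
80 hosts -> /25 (126 usable): 192.168.43.128/25
Allocation: 192.168.42.0/24 (173 hosts, 254 usable); 192.168.43.0/25 (119 hosts, 126 usable); 192.168.43.128/25 (80 hosts, 126 usable)


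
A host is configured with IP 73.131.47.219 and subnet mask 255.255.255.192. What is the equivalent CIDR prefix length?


Binary: 11111111.11111111.11111111.11000000
Count leading 1s
Prefix: /26


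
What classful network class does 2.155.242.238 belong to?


First octet: 2
Binary: 00000010
0xxxxxxx -> Class A (1-126)
Class A, default mask 255.0.0.0 (/8)


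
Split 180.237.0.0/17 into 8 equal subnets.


New prefix = 17 + 3 = 20
Each subnet has 4096 addresses
  180.237.0.0/20
  180.237.16.0/20
  180.237.32.0/20
  180.237.48.0/20
  180.237.64.0/20
  180.237.80.0/20
  180.237.96.0/20
  180.237.112.0/20
Subnets: 180.237.0.0/20, 180.237.16.0/20, 180.237.32.0/20, 180.237.48.0/20, 180.237.64.0/20, 180.237.80.0/20, 180.237.96.0/20, 180.237.112.0/20


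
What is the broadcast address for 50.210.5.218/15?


Network: 50.210.0.0/15
Host bits = 17
Set all host bits to 1:
Broadcast: 50.211.255.255


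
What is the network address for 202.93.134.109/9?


IP:   11001010.01011101.10000110.01101101
Mask: 11111111.10000000.00000000.00000000
AND operation:
Net:  11001010.00000000.00000000.00000000
Network: 202.0.0.0/9


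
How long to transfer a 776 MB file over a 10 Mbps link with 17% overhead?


Effective throughput = 10 * (1 - 17/100) = 8.3 Mbps
File size in Mb = 776 * 8 = 6208 Mb
Time = 6208 / 8.3
Time = 747.9518 seconds


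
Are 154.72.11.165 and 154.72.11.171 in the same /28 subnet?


Mask: 255.255.255.240
154.72.11.165 AND mask = 154.72.11.160
154.72.11.171 AND mask = 154.72.11.160
Yes, same subnet (154.72.11.160)


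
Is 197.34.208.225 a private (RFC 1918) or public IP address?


RFC 1918 private ranges:
  10.0.0.0/8 (10.0.0.0 - 10.255.255.255)
  172.16.0.0/12 (172.16.0.0 - 172.31.255.255)
  192.168.0.0/16 (192.168.0.0 - 192.168.255.255)
Public (not in any RFC 1918 range)


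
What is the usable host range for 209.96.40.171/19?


Network: 209.96.32.0
Broadcast: 209.96.63.255
First usable = network + 1
Last usable = broadcast - 1
Range: 209.96.32.1 to 209.96.63.254


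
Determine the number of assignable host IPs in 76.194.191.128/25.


Host bits = 32 - 25 = 7
Total addresses = 2^7 = 128
Usable = total - 2 (network and broadcast)
Usable hosts: 126


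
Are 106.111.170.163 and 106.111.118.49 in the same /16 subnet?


Mask: 255.255.0.0
106.111.170.163 AND mask = 106.111.0.0
106.111.118.49 AND mask = 106.111.0.0
Yes, same subnet (106.111.0.0)


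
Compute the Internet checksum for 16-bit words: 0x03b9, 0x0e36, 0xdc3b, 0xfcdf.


Sum all words (with carry folding):
+ 0x03b9 = 0x03b9
+ 0x0e36 = 0x11ef
+ 0xdc3b = 0xee2a
+ 0xfcdf = 0xeb0a
One's complement: ~0xeb0a
Checksum = 0x14f5


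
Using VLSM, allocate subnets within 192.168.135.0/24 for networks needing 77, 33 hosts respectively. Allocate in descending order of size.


77 hosts -> /25 (126 usable): 192.168.135.0/25
33 hosts -> /26 (62 usable): 192.168.135.128/26
Allocation: 192.168.135.0/25 (77 hosts, 126 usable); 192.168.135.128/26 (33 hosts, 62 usable)


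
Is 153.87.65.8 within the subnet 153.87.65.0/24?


Subnet network: 153.87.65.0
Test IP AND mask: 153.87.65.0
Yes, 153.87.65.8 is in 153.87.65.0/24


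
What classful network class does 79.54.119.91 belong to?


First octet: 79
Binary: 01001111
0xxxxxxx -> Class A (1-126)
Class A, default mask 255.0.0.0 (/8)


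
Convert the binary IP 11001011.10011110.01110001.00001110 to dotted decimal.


11001011 = 203
10011110 = 158
01110001 = 113
00001110 = 14
IP: 203.158.113.14


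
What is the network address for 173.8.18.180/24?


IP:   10101101.00001000.00010010.10110100
Mask: 11111111.11111111.11111111.00000000
AND operation:
Net:  10101101.00001000.00010010.00000000
Network: 173.8.18.0/24


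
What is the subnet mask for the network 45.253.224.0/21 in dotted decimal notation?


/21 means 21 network bits, 11 host bits
Binary: 11111111111111111111100000000000
Mask: 255.255.248.0


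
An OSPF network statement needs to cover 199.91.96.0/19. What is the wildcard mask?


Subnet mask: 255.255.224.0
Wildcard = 255.255.255.255 - subnet mask
255 - 255 = 0
255 - 255 = 0
255 - 224 = 31
255 - 0 = 255
Wildcard: 0.0.31.255


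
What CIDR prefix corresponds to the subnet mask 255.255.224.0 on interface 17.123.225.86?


Binary: 11111111.11111111.11100000.00000000
Count leading 1s
Prefix: /19


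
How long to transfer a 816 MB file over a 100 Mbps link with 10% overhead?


Effective throughput = 100 * (1 - 10/100) = 90 Mbps
File size in Mb = 816 * 8 = 6528 Mb
Time = 6528 / 90
Time = 72.5333 seconds


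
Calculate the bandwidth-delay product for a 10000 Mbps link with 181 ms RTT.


BDP = bandwidth * RTT
= 10000 Mbps * 181 ms
= 10000 * 1e6 * 181 / 1000 bits
= 1810000000 bits
= 226250000 bytes
= 220947.2656 KB
BDP = 1810000000 bits (226250000 bytes)


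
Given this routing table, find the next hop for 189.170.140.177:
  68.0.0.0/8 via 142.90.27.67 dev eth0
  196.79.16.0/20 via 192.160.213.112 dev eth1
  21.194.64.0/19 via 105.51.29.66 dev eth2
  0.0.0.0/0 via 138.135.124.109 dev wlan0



Longest prefix match for 189.170.140.177:
  /8 68.0.0.0: no
  /20 196.79.16.0: no
  /19 21.194.64.0: no
  /0 0.0.0.0: MATCH
Selected: next-hop 138.135.124.109 via wlan0 (matched /0)


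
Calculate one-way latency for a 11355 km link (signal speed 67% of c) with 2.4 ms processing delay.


Speed = 0.67 * 3e5 km/s = 201000 km/s
Propagation delay = 11355 / 201000 = 0.0565 s = 56.4925 ms
Processing delay = 2.4 ms
Total one-way latency = 58.8925 ms


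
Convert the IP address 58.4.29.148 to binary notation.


58 = 00111010
4 = 00000100
29 = 00011101
148 = 10010100
Binary: 00111010.00000100.00011101.10010100


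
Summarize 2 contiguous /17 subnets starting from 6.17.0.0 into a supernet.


Original prefix: /17
Number of subnets: 2 = 2^1
New prefix = 17 - 1 = 16
Supernet: 6.17.0.0/16


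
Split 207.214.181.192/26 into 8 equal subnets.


New prefix = 26 + 3 = 29
Each subnet has 8 addresses
  207.214.181.192/29
  207.214.181.200/29
  207.214.181.208/29
  207.214.181.216/29
  207.214.181.224/29
  207.214.181.232/29
  207.214.181.240/29
  207.214.181.248/29
Subnets: 207.214.181.192/29, 207.214.181.200/29, 207.214.181.208/29, 207.214.181.216/29, 207.214.181.224/29, 207.214.181.232/29, 207.214.181.240/29, 207.214.181.248/29


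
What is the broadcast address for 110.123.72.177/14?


Network: 110.120.0.0/14
Host bits = 18
Set all host bits to 1:
Broadcast: 110.123.255.255


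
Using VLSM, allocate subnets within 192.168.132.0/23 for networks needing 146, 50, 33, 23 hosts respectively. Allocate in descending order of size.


146 hosts -> /24 (254 usable): 192.168.132.0/24
50 hosts -> /26 (62 usable): 192.168.133.0/26
33 hosts -> /26 (62 usable): 192.168.133.64/26
23 hosts -> /27 (30 usable): 192.168.133.128/27
Allocation: 192.168.132.0/24 (146 hosts, 254 usable); 192.168.133.0/26 (50 hosts, 62 usable); 192.168.133.64/26 (33 hosts, 62 usable); 192.168.133.128/27 (23 hosts, 30 usable)


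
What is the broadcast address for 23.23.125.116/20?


Network: 23.23.112.0/20
Host bits = 12
Set all host bits to 1:
Broadcast: 23.23.127.255


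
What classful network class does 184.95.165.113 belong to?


First octet: 184
Binary: 10111000
10xxxxxx -> Class B (128-191)
Class B, default mask 255.255.0.0 (/16)


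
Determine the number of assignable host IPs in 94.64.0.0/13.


Host bits = 32 - 13 = 19
Total addresses = 2^19 = 524288
Usable = total - 2 (network and broadcast)
Usable hosts: 524286


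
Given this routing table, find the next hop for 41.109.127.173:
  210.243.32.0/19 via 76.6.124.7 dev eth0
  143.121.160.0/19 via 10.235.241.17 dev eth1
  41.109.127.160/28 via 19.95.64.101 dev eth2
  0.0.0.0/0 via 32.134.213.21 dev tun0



Longest prefix match for 41.109.127.173:
  /19 210.243.32.0: no
  /19 143.121.160.0: no
  /28 41.109.127.160: MATCH
  /0 0.0.0.0: MATCH
Selected: next-hop 19.95.64.101 via eth2 (matched /28)


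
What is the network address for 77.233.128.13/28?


IP:   01001101.11101001.10000000.00001101
Mask: 11111111.11111111.11111111.11110000
AND operation:
Net:  01001101.11101001.10000000.00000000
Network: 77.233.128.0/28


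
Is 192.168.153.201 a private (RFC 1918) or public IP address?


RFC 1918 private ranges:
  10.0.0.0/8 (10.0.0.0 - 10.255.255.255)
  172.16.0.0/12 (172.16.0.0 - 172.31.255.255)
  192.168.0.0/16 (192.168.0.0 - 192.168.255.255)
Private (in 192.168.0.0/16)


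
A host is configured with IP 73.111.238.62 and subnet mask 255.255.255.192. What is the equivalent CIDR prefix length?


Binary: 11111111.11111111.11111111.11000000
Count leading 1s
Prefix: /26


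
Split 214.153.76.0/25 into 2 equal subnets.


New prefix = 25 + 1 = 26
Each subnet has 64 addresses
  214.153.76.0/26
  214.153.76.64/26
Subnets: 214.153.76.0/26, 214.153.76.64/26


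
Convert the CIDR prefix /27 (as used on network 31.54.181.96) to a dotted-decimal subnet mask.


/27 means 27 network bits, 5 host bits
Binary: 11111111111111111111111111100000
Mask: 255.255.255.224


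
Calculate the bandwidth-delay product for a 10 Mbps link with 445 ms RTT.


BDP = bandwidth * RTT
= 10 Mbps * 445 ms
= 10 * 1e6 * 445 / 1000 bits
= 4450000 bits
= 556250 bytes
= 543.2129 KB
BDP = 4450000 bits (556250 bytes)


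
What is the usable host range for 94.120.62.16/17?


Network: 94.120.0.0
Broadcast: 94.120.127.255
First usable = network + 1
Last usable = broadcast - 1
Range: 94.120.0.1 to 94.120.127.254


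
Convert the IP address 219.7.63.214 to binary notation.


219 = 11011011
7 = 00000111
63 = 00111111
214 = 11010110
Binary: 11011011.00000111.00111111.11010110


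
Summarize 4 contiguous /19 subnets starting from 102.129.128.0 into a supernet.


Original prefix: /19
Number of subnets: 4 = 2^2
New prefix = 19 - 2 = 17
Supernet: 102.129.128.0/17


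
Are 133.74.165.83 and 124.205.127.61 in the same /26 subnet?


Mask: 255.255.255.192
133.74.165.83 AND mask = 133.74.165.64
124.205.127.61 AND mask = 124.205.127.0
No, different subnets (133.74.165.64 vs 124.205.127.0)


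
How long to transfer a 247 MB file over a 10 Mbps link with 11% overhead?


Effective throughput = 10 * (1 - 11/100) = 8.9 Mbps
File size in Mb = 247 * 8 = 1976 Mb
Time = 1976 / 8.9
Time = 222.0225 seconds


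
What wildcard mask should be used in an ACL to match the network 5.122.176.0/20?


Subnet mask: 255.255.240.0
Wildcard = 255.255.255.255 - subnet mask
255 - 255 = 0
255 - 255 = 0
255 - 240 = 15
255 - 0 = 255
Wildcard: 0.0.15.255


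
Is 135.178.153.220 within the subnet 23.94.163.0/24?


Subnet network: 23.94.163.0
Test IP AND mask: 135.178.153.0
No, 135.178.153.220 is not in 23.94.163.0/24


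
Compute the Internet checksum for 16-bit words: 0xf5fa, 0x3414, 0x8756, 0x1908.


Sum all words (with carry folding):
+ 0xf5fa = 0xf5fa
+ 0x3414 = 0x2a0f
+ 0x8756 = 0xb165
+ 0x1908 = 0xca6d
One's complement: ~0xca6d
Checksum = 0x3592


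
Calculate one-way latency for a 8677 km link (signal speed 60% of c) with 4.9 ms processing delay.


Speed = 0.6 * 3e5 km/s = 180000 km/s
Propagation delay = 8677 / 180000 = 0.0482 s = 48.2056 ms
Processing delay = 4.9 ms
Total one-way latency = 53.1056 ms


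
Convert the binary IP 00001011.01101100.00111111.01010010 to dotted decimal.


00001011 = 11
01101100 = 108
00111111 = 63
01010010 = 82
IP: 11.108.63.82


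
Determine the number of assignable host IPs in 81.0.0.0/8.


Host bits = 32 - 8 = 24
Total addresses = 2^24 = 16777216
Usable = total - 2 (network and broadcast)
Usable hosts: 16777214


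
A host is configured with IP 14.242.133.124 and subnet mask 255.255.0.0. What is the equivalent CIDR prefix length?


Binary: 11111111.11111111.00000000.00000000
Count leading 1s
Prefix: /16


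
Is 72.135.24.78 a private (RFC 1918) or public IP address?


RFC 1918 private ranges:
  10.0.0.0/8 (10.0.0.0 - 10.255.255.255)
  172.16.0.0/12 (172.16.0.0 - 172.31.255.255)
  192.168.0.0/16 (192.168.0.0 - 192.168.255.255)
Public (not in any RFC 1918 range)


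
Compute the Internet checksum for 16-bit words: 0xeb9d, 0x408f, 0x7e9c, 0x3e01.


Sum all words (with carry folding):
+ 0xeb9d = 0xeb9d
+ 0x408f = 0x2c2d
+ 0x7e9c = 0xaac9
+ 0x3e01 = 0xe8ca
One's complement: ~0xe8ca
Checksum = 0x1735


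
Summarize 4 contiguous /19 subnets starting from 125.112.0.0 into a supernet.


Original prefix: /19
Number of subnets: 4 = 2^2
New prefix = 19 - 2 = 17
Supernet: 125.112.0.0/17


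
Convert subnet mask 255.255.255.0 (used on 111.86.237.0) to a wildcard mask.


Subnet mask: 255.255.255.0
Wildcard = 255.255.255.255 - subnet mask
255 - 255 = 0
255 - 255 = 0
255 - 255 = 0
255 - 0 = 255
Wildcard: 0.0.0.255


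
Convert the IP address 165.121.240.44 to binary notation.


165 = 10100101
121 = 01111001
240 = 11110000
44 = 00101100
Binary: 10100101.01111001.11110000.00101100


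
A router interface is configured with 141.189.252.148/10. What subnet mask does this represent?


/10 means 10 network bits, 22 host bits
Binary: 11111111110000000000000000000000
Mask: 255.192.0.0


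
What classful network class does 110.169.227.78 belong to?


First octet: 110
Binary: 01101110
0xxxxxxx -> Class A (1-126)
Class A, default mask 255.0.0.0 (/8)


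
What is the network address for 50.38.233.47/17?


IP:   00110010.00100110.11101001.00101111
Mask: 11111111.11111111.10000000.00000000
AND operation:
Net:  00110010.00100110.10000000.00000000
Network: 50.38.128.0/17


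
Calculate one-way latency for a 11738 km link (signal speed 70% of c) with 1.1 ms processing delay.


Speed = 0.7 * 3e5 km/s = 210000 km/s
Propagation delay = 11738 / 210000 = 0.0559 s = 55.8952 ms
Processing delay = 1.1 ms
Total one-way latency = 56.9952 ms


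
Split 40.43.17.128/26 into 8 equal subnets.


New prefix = 26 + 3 = 29
Each subnet has 8 addresses
  40.43.17.128/29
  40.43.17.136/29
  40.43.17.144/29
  40.43.17.152/29
  40.43.17.160/29
  40.43.17.168/29
  40.43.17.176/29
  40.43.17.184/29
Subnets: 40.43.17.128/29, 40.43.17.136/29, 40.43.17.144/29, 40.43.17.152/29, 40.43.17.160/29, 40.43.17.168/29, 40.43.17.176/29, 40.43.17.184/29


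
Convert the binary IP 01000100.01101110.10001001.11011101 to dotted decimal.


01000100 = 68
01101110 = 110
10001001 = 137
11011101 = 221
IP: 68.110.137.221


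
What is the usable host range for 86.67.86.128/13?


Network: 86.64.0.0
Broadcast: 86.71.255.255
First usable = network + 1
Last usable = broadcast - 1
Range: 86.64.0.1 to 86.71.255.254


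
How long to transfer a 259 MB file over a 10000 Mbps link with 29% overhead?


Effective throughput = 10000 * (1 - 29/100) = 7100 Mbps
File size in Mb = 259 * 8 = 2072 Mb
Time = 2072 / 7100
Time = 0.2918 seconds


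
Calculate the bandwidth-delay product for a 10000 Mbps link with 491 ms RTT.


BDP = bandwidth * RTT
= 10000 Mbps * 491 ms
= 10000 * 1e6 * 491 / 1000 bits
= 4910000000 bits
= 613750000 bytes
= 599365.2344 KB
BDP = 4910000000 bits (613750000 bytes)


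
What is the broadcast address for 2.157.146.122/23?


Network: 2.157.146.0/23
Host bits = 9
Set all host bits to 1:
Broadcast: 2.157.147.255


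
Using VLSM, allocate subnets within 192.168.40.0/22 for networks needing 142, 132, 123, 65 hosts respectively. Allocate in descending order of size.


142 hosts -> /24 (254 usable): 192.168.40.0/24
132 hosts -> /24 (254 usable): 192.168.41.0/24
123 hosts -> /25 (126 usable): 192.168.42.0/25
65 hosts -> /25 (126 usable): 192.168.42.128/25
Allocation: 192.168.40.0/24 (142 hosts, 254 usable); 192.168.41.0/24 (132 hosts, 254 usable); 192.168.42.0/25 (123 hosts, 126 usable); 192.168.42.128/25 (65 hosts, 126 usable)


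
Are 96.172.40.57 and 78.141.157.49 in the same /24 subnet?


Mask: 255.255.255.0
96.172.40.57 AND mask = 96.172.40.0
78.141.157.49 AND mask = 78.141.157.0
No, different subnets (96.172.40.0 vs 78.141.157.0)


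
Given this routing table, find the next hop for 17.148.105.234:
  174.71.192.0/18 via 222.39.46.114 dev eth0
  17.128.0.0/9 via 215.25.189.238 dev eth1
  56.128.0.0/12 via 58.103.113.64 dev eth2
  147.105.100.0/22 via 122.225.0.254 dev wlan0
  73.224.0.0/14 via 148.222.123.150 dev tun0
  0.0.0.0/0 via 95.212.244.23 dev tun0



Longest prefix match for 17.148.105.234:
  /18 174.71.192.0: no
  /9 17.128.0.0: MATCH
  /12 56.128.0.0: no
  /22 147.105.100.0: no
  /14 73.224.0.0: no
  /0 0.0.0.0: MATCH
Selected: next-hop 215.25.189.238 via eth1 (matched /9)


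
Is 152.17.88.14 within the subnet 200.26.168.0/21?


Subnet network: 200.26.168.0
Test IP AND mask: 152.17.88.0
No, 152.17.88.14 is not in 200.26.168.0/21


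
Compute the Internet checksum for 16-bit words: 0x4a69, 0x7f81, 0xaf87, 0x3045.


Sum all words (with carry folding):
+ 0x4a69 = 0x4a69
+ 0x7f81 = 0xc9ea
+ 0xaf87 = 0x7972
+ 0x3045 = 0xa9b7
One's complement: ~0xa9b7
Checksum = 0x5648


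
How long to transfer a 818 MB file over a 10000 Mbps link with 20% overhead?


Effective throughput = 10000 * (1 - 20/100) = 8000 Mbps
File size in Mb = 818 * 8 = 6544 Mb
Time = 6544 / 8000
Time = 0.818 seconds


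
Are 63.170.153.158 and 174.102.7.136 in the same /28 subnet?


Mask: 255.255.255.240
63.170.153.158 AND mask = 63.170.153.144
174.102.7.136 AND mask = 174.102.7.128
No, different subnets (63.170.153.144 vs 174.102.7.128)


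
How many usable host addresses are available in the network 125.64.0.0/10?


Host bits = 32 - 10 = 22
Total addresses = 2^22 = 4194304
Usable = total - 2 (network and broadcast)
Usable hosts: 4194302


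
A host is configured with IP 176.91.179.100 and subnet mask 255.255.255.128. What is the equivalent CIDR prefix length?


Binary: 11111111.11111111.11111111.10000000
Count leading 1s
Prefix: /25


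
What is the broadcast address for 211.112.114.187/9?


Network: 211.0.0.0/9
Host bits = 23
Set all host bits to 1:
Broadcast: 211.127.255.255


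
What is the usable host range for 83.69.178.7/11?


Network: 83.64.0.0
Broadcast: 83.95.255.255
First usable = network + 1
Last usable = broadcast - 1
Range: 83.64.0.1 to 83.95.255.254


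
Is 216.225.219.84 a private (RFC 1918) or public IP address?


RFC 1918 private ranges:
  10.0.0.0/8 (10.0.0.0 - 10.255.255.255)
  172.16.0.0/12 (172.16.0.0 - 172.31.255.255)
  192.168.0.0/16 (192.168.0.0 - 192.168.255.255)
Public (not in any RFC 1918 range)


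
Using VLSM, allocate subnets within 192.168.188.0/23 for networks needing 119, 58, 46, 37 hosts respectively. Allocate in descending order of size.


119 hosts -> /25 (126 usable): 192.168.188.0/25
58 hosts -> /26 (62 usable): 192.168.188.128/26
46 hosts -> /26 (62 usable): 192.168.188.192/26
37 hosts -> /26 (62 usable): 192.168.189.0/26
Allocation: 192.168.188.0/25 (119 hosts, 126 usable); 192.168.188.128/26 (58 hosts, 62 usable); 192.168.188.192/26 (46 hosts, 62 usable); 192.168.189.0/26 (37 hosts, 62 usable)


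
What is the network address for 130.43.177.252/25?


IP:   10000010.00101011.10110001.11111100
Mask: 11111111.11111111.11111111.10000000
AND operation:
Net:  10000010.00101011.10110001.10000000
Network: 130.43.177.128/25


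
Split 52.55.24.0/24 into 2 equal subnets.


New prefix = 24 + 1 = 25
Each subnet has 128 addresses
  52.55.24.0/25
  52.55.24.128/25
Subnets: 52.55.24.0/25, 52.55.24.128/25


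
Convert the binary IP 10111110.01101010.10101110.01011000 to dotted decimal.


10111110 = 190
01101010 = 106
10101110 = 174
01011000 = 88
IP: 190.106.174.88


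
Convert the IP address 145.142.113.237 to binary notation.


145 = 10010001
142 = 10001110
113 = 01110001
237 = 11101101
Binary: 10010001.10001110.01110001.11101101


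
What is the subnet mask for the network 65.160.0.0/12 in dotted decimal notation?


/12 means 12 network bits, 20 host bits
Binary: 11111111111100000000000000000000
Mask: 255.240.0.0


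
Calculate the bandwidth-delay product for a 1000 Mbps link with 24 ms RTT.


BDP = bandwidth * RTT
= 1000 Mbps * 24 ms
= 1000 * 1e6 * 24 / 1000 bits
= 24000000 bits
= 3000000 bytes
= 2929.6875 KB
BDP = 24000000 bits (3000000 bytes)


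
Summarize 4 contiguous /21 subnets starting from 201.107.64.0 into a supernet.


Original prefix: /21
Number of subnets: 4 = 2^2
New prefix = 21 - 2 = 19
Supernet: 201.107.64.0/19


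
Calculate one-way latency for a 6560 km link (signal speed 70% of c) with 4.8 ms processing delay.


Speed = 0.7 * 3e5 km/s = 210000 km/s
Propagation delay = 6560 / 210000 = 0.0312 s = 31.2381 ms
Processing delay = 4.8 ms
Total one-way latency = 36.0381 ms


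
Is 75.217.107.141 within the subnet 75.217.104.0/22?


Subnet network: 75.217.104.0
Test IP AND mask: 75.217.104.0
Yes, 75.217.107.141 is in 75.217.104.0/22


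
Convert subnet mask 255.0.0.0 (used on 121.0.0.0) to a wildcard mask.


Subnet mask: 255.0.0.0
Wildcard = 255.255.255.255 - subnet mask
255 - 255 = 0
255 - 0 = 255
255 - 0 = 255
255 - 0 = 255
Wildcard: 0.255.255.255


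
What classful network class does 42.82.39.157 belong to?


First octet: 42
Binary: 00101010
0xxxxxxx -> Class A (1-126)
Class A, default mask 255.0.0.0 (/8)


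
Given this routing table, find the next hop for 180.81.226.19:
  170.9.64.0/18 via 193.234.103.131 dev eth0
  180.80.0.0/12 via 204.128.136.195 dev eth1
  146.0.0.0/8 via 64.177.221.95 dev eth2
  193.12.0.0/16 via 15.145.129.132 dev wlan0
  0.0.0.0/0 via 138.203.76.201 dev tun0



Longest prefix match for 180.81.226.19:
  /18 170.9.64.0: no
  /12 180.80.0.0: MATCH
  /8 146.0.0.0: no
  /16 193.12.0.0: no
  /0 0.0.0.0: MATCH
Selected: next-hop 204.128.136.195 via eth1 (matched /12)


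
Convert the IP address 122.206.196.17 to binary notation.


122 = 01111010
206 = 11001110
196 = 11000100
17 = 00010001
Binary: 01111010.11001110.11000100.00010001


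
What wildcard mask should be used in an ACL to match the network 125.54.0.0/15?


Subnet mask: 255.254.0.0
Wildcard = 255.255.255.255 - subnet mask
255 - 255 = 0
255 - 254 = 1
255 - 0 = 255
255 - 0 = 255
Wildcard: 0.1.255.255


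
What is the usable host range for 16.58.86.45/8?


Network: 16.0.0.0
Broadcast: 16.255.255.255
First usable = network + 1
Last usable = broadcast - 1
Range: 16.0.0.1 to 16.255.255.254


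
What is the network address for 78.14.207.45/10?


IP:   01001110.00001110.11001111.00101101
Mask: 11111111.11000000.00000000.00000000
AND operation:
Net:  01001110.00000000.00000000.00000000
Network: 78.0.0.0/10


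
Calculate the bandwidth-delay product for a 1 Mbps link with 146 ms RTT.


BDP = bandwidth * RTT
= 1 Mbps * 146 ms
= 1 * 1e6 * 146 / 1000 bits
= 146000 bits
= 18250 bytes
= 17.8223 KB
BDP = 146000 bits (18250 bytes)


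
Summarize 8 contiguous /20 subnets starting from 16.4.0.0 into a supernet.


Original prefix: /20
Number of subnets: 8 = 2^3
New prefix = 20 - 3 = 17
Supernet: 16.4.0.0/17


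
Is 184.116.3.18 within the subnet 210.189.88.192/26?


Subnet network: 210.189.88.192
Test IP AND mask: 184.116.3.0
No, 184.116.3.18 is not in 210.189.88.192/26


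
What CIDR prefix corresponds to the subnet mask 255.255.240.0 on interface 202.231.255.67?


Binary: 11111111.11111111.11110000.00000000
Count leading 1s
Prefix: /20


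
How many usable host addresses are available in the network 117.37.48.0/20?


Host bits = 32 - 20 = 12
Total addresses = 2^12 = 4096
Usable = total - 2 (network and broadcast)
Usable hosts: 4094


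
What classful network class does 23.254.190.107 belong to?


First octet: 23
Binary: 00010111
0xxxxxxx -> Class A (1-126)
Class A, default mask 255.0.0.0 (/8)


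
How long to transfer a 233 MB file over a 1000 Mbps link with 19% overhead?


Effective throughput = 1000 * (1 - 19/100) = 810 Mbps
File size in Mb = 233 * 8 = 1864 Mb
Time = 1864 / 810
Time = 2.3012 seconds


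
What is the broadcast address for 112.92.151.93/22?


Network: 112.92.148.0/22
Host bits = 10
Set all host bits to 1:
Broadcast: 112.92.151.255


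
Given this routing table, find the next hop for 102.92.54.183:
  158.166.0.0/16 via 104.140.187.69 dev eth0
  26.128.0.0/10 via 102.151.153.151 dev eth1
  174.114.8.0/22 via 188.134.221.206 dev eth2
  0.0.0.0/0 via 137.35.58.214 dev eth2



Longest prefix match for 102.92.54.183:
  /16 158.166.0.0: no
  /10 26.128.0.0: no
  /22 174.114.8.0: no
  /0 0.0.0.0: MATCH
Selected: next-hop 137.35.58.214 via eth2 (matched /0)


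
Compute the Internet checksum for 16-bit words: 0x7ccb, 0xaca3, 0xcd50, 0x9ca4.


Sum all words (with carry folding):
+ 0x7ccb = 0x7ccb
+ 0xaca3 = 0x296f
+ 0xcd50 = 0xf6bf
+ 0x9ca4 = 0x9364
One's complement: ~0x9364
Checksum = 0x6c9b


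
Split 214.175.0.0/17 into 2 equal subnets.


New prefix = 17 + 1 = 18
Each subnet has 16384 addresses
  214.175.0.0/18
  214.175.64.0/18
Subnets: 214.175.0.0/18, 214.175.64.0/18


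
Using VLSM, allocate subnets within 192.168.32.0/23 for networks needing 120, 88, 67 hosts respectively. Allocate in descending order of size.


120 hosts -> /25 (126 usable): 192.168.32.0/25
88 hosts -> /25 (126 usable): 192.168.32.128/25
67 hosts -> /25 (126 usable): 192.168.33.0/25
Allocation: 192.168.32.0/25 (120 hosts, 126 usable); 192.168.32.128/25 (88 hosts, 126 usable); 192.168.33.0/25 (67 hosts, 126 usable)


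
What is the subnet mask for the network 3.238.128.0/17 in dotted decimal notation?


/17 means 17 network bits, 15 host bits
Binary: 11111111111111111000000000000000
Mask: 255.255.128.0


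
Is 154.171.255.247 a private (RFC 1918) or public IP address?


RFC 1918 private ranges:
  10.0.0.0/8 (10.0.0.0 - 10.255.255.255)
  172.16.0.0/12 (172.16.0.0 - 172.31.255.255)
  192.168.0.0/16 (192.168.0.0 - 192.168.255.255)
Public (not in any RFC 1918 range)


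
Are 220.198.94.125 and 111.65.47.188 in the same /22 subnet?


Mask: 255.255.252.0
220.198.94.125 AND mask = 220.198.92.0
111.65.47.188 AND mask = 111.65.44.0
No, different subnets (220.198.92.0 vs 111.65.44.0)


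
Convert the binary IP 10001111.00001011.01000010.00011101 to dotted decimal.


10001111 = 143
00001011 = 11
01000010 = 66
00011101 = 29
IP: 143.11.66.29


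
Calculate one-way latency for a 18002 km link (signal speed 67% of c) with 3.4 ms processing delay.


Speed = 0.67 * 3e5 km/s = 201000 km/s
Propagation delay = 18002 / 201000 = 0.0896 s = 89.5622 ms
Processing delay = 3.4 ms
Total one-way latency = 92.9622 ms


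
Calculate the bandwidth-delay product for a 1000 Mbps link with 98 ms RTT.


BDP = bandwidth * RTT
= 1000 Mbps * 98 ms
= 1000 * 1e6 * 98 / 1000 bits
= 98000000 bits
= 12250000 bytes
= 11962.8906 KB
BDP = 98000000 bits (12250000 bytes)


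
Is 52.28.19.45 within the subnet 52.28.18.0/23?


Subnet network: 52.28.18.0
Test IP AND mask: 52.28.18.0
Yes, 52.28.19.45 is in 52.28.18.0/23


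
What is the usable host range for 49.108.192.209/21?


Network: 49.108.192.0
Broadcast: 49.108.199.255
First usable = network + 1
Last usable = broadcast - 1
Range: 49.108.192.1 to 49.108.199.254


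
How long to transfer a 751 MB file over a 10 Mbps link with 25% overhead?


Effective throughput = 10 * (1 - 25/100) = 7.5 Mbps
File size in Mb = 751 * 8 = 6008 Mb
Time = 6008 / 7.5
Time = 801.0667 seconds


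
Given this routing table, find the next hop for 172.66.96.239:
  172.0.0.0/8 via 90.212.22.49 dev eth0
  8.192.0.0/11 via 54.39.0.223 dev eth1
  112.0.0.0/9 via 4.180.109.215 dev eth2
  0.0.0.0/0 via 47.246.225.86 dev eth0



Longest prefix match for 172.66.96.239:
  /8 172.0.0.0: MATCH
  /11 8.192.0.0: no
  /9 112.0.0.0: no
  /0 0.0.0.0: MATCH
Selected: next-hop 90.212.22.49 via eth0 (matched /8)


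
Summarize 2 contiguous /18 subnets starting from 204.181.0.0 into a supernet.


Original prefix: /18
Number of subnets: 2 = 2^1
New prefix = 18 - 1 = 17
Supernet: 204.181.0.0/17


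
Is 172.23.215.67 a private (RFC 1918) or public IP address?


RFC 1918 private ranges:
  10.0.0.0/8 (10.0.0.0 - 10.255.255.255)
  172.16.0.0/12 (172.16.0.0 - 172.31.255.255)
  192.168.0.0/16 (192.168.0.0 - 192.168.255.255)
Private (in 172.16.0.0/12)


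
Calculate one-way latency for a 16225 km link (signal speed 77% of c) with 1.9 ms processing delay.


Speed = 0.77 * 3e5 km/s = 231000 km/s
Propagation delay = 16225 / 231000 = 0.0702 s = 70.2381 ms
Processing delay = 1.9 ms
Total one-way latency = 72.1381 ms


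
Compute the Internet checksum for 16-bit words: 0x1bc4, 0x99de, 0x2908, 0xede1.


Sum all words (with carry folding):
+ 0x1bc4 = 0x1bc4
+ 0x99de = 0xb5a2
+ 0x2908 = 0xdeaa
+ 0xede1 = 0xcc8c
One's complement: ~0xcc8c
Checksum = 0x3373


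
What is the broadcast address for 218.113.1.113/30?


Network: 218.113.1.112/30
Host bits = 2
Set all host bits to 1:
Broadcast: 218.113.1.115


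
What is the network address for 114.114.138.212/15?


IP:   01110010.01110010.10001010.11010100
Mask: 11111111.11111110.00000000.00000000
AND operation:
Net:  01110010.01110010.00000000.00000000
Network: 114.114.0.0/15


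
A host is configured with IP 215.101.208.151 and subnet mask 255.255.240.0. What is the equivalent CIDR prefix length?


Binary: 11111111.11111111.11110000.00000000
Count leading 1s
Prefix: /20


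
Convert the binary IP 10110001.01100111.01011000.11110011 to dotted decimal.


10110001 = 177
01100111 = 103
01011000 = 88
11110011 = 243
IP: 177.103.88.243


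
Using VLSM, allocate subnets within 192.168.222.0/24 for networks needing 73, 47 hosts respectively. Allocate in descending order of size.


73 hosts -> /25 (126 usable): 192.168.222.0/25
47 hosts -> /26 (62 usable): 192.168.222.128/26
Allocation: 192.168.222.0/25 (73 hosts, 126 usable); 192.168.222.128/26 (47 hosts, 62 usable)


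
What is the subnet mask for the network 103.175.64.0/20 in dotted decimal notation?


/20 means 20 network bits, 12 host bits
Binary: 11111111111111111111000000000000
Mask: 255.255.240.0


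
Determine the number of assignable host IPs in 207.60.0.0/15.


Host bits = 32 - 15 = 17
Total addresses = 2^17 = 131072
Usable = total - 2 (network and broadcast)
Usable hosts: 131070


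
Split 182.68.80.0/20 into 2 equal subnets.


New prefix = 20 + 1 = 21
Each subnet has 2048 addresses
  182.68.80.0/21
  182.68.88.0/21
Subnets: 182.68.80.0/21, 182.68.88.0/21


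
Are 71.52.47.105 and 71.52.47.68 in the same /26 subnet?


Mask: 255.255.255.192
71.52.47.105 AND mask = 71.52.47.64
71.52.47.68 AND mask = 71.52.47.64
Yes, same subnet (71.52.47.64)


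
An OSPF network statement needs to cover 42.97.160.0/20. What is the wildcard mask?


Subnet mask: 255.255.240.0
Wildcard = 255.255.255.255 - subnet mask
255 - 255 = 0
255 - 255 = 0
255 - 240 = 15
255 - 0 = 255
Wildcard: 0.0.15.255


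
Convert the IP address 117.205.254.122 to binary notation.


117 = 01110101
205 = 11001101
254 = 11111110
122 = 01111010
Binary: 01110101.11001101.11111110.01111010


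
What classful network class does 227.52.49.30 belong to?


First octet: 227
Binary: 11100011
1110xxxx -> Class D (224-239)
Class D (multicast), default mask N/A


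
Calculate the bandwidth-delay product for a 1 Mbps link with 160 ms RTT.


BDP = bandwidth * RTT
= 1 Mbps * 160 ms
= 1 * 1e6 * 160 / 1000 bits
= 160000 bits
= 20000 bytes
= 19.5312 KB
BDP = 160000 bits (20000 bytes)


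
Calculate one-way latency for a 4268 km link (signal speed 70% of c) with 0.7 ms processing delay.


Speed = 0.7 * 3e5 km/s = 210000 km/s
Propagation delay = 4268 / 210000 = 0.0203 s = 20.3238 ms
Processing delay = 0.7 ms
Total one-way latency = 21.0238 ms


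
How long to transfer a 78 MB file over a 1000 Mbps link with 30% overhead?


Effective throughput = 1000 * (1 - 30/100) = 700 Mbps
File size in Mb = 78 * 8 = 624 Mb
Time = 624 / 700
Time = 0.8914 seconds


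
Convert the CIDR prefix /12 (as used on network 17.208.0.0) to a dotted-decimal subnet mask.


/12 means 12 network bits, 20 host bits
Binary: 11111111111100000000000000000000
Mask: 255.240.0.0


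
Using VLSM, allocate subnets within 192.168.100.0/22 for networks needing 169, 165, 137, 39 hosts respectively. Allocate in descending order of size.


169 hosts -> /24 (254 usable): 192.168.100.0/24
165 hosts -> /24 (254 usable): 192.168.101.0/24
137 hosts -> /24 (254 usable): 192.168.102.0/24
39 hosts -> /26 (62 usable): 192.168.103.0/26
Allocation: 192.168.100.0/24 (169 hosts, 254 usable); 192.168.101.0/24 (165 hosts, 254 usable); 192.168.102.0/24 (137 hosts, 254 usable); 192.168.103.0/26 (39 hosts, 62 usable)
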